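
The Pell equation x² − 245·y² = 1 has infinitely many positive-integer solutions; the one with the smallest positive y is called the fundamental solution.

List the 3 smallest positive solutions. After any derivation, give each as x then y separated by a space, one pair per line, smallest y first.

51841 3312
5374978561 343394784
557288527109761 35603857991376

d=245: √d = [15; 1,1,1,7,6,7,1,1,1,30] (ℓ=10, even), read p_9/q_9
i=0: a=15 ⇒ p=15, q=1
i=1: a=1 ⇒ p=16, q=1
…
i=7: a=1 ⇒ p=18016, q=1151
i=8: a=1 ⇒ p=33825, q=2161
i=9: a=1 ⇒ p=51841, q=3312
→ (51841, 3312).  Check: 51841²=2687489281, 245·3312²=2687489280, difference 1.
(x_2, y_2) = (51841·51841 + 245·3312·3312, 51841·3312 + 3312·51841) = (5374978561, 343394784)
(x_3, y_3) = (51841·5374978561 + 245·3312·343394784, 51841·343394784 + 3312·5374978561) = (557288527109761, 35603857991376)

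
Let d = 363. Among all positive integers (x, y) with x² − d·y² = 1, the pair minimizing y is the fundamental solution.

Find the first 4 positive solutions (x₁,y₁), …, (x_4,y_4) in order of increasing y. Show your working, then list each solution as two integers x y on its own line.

362 19
262087 13756
189750626 9959325
137379191137 7210537544

√363 → a₀=19, period (19,38); ℓ=2 even so k=1
i=0: a=19 ⇒ p=19, q=1
i=1: a=19 ⇒ p=362, q=19
(x₁, y₁) = (362, 19);  362² − 363·19² = 1 ✓
k=2:  x_2 = 362·362+363·19·19 = 262087,  y_2 = 362·19+19·362 = 13756
k=3:  x_3 = 362·262087+363·19·13756 = 189750626,  y_3 = 362·13756+19·262087 = 9959325
k=4:  x_4 = 362·189750626+363·19·9959325 = 137379191137,  y_4 = 362·9959325+19·189750626 = 7210537544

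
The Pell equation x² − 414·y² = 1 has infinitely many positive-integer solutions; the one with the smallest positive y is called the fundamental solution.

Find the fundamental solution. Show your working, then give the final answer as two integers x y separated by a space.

d=414: √d = [20; 2,1,7,2,7,1,2,40] (ℓ=8, even), read p_7/q_7
step 0: (20, 1)  from 20·(1,0) + (0,1)
…
step 3: (468, 23)  from 7·(61,3) + (41,2)
…
step 6: (8444, 415)  from 1·(7447,366) + (997,49)
step 7: (24335, 1196)  from 2·(8444,415) + (7447,366)
(x₁, y₁) = (24335, 1196);  24335² − 414·1196² = 1 ✓

24335 1196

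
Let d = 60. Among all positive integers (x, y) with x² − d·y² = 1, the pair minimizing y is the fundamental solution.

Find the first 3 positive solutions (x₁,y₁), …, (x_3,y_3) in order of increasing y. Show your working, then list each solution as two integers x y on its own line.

31 4
1921 248
119071 15372

d=60: √d = [7; 1,2,1,14] (ℓ=4, even), read p_3/q_3
k=0  a_k=7  p_k/q_k = 7/1
…
k=2  a_k=2  p_k/q_k = 23/3
k=3  a_k=1  p_k/q_k = 31/4
→ (31, 4).  Check: 31²=961, 60·4²=960, difference 1.
k=2:  x_2 = 31·31+60·4·4 = 1921,  y_2 = 31·4+4·31 = 248
k=3:  x_3 = 31·1921+60·4·248 = 119071,  y_3 = 31·248+4·1921 = 15372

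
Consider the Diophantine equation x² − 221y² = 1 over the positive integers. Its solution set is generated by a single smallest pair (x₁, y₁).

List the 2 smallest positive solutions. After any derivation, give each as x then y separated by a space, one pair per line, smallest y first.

[14; 1,6,2,6,1,28] for √221; ℓ=6 ⇒ convergent index 5
step 0: (14, 1)  from 14·(1,0) + (0,1)
step 1: (15, 1)  from 1·(14,1) + (1,0)
step 2: (104, 7)  from 6·(15,1) + (14,1)
…
step 4: (1442, 97)  from 6·(223,15) + (104,7)
step 5: (1665, 112)  from 1·(1442,97) + (223,15)
→ (1665, 112).  Check: 1665²=2772225, 221·112²=2772224, difference 1.
(1665+112√221)^2 = 5544449 + 372960√221

1665 112
5544449 372960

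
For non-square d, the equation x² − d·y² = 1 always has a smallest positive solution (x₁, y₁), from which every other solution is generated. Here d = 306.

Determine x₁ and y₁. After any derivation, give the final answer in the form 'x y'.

35 2

[17; 2,34] for √306; ℓ=2 ⇒ convergent index 1
a_0=17:  p_0=17·1+0=17,  q_0=17·0+1=1
a_1=2:  p_1=2·17+1=35,  q_1=2·1+0=2
→ (35, 2).  Check: 35²=1225, 306·2²=1224, difference 1.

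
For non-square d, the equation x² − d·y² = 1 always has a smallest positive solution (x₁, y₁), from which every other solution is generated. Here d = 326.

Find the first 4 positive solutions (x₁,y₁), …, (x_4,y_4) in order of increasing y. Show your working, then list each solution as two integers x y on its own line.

√326 = [18; 18,36, …], period ℓ=2 (even) → k=1
step 0: (18, 1)  from 18·(1,0) + (0,1)
step 1: (325, 18)  from 18·(18,1) + (1,0)
fundamental: x₁=325, y₁=18  (since 105625 − 326·324 = 1)
n=2: (325,18)∘(325,18) = (325·325+326·18·18, 325·18+18·325) = (211249,11700)
n=3: (211249,11700)∘(325,18) = (325·211249+326·18·11700, 325·11700+18·211249) = (137311525,7604982)
n=4: (137311525,7604982)∘(325,18) = (325·137311525+326·18·7604982, 325·7604982+18·137311525) = (89252280001,4943226600)

325 18
211249 11700
137311525 7604982
89252280001 4943226600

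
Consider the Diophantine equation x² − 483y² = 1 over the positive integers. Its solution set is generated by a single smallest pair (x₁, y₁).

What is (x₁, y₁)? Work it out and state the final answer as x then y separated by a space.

√483 = [21; 1,42, …], period ℓ=2 (even) → k=1
step 0: (21, 1)  from 21·(1,0) + (0,1)
step 1: (22, 1)  from 1·(21,1) + (1,0)
→ (22, 1).  Check: 22²=484, 483·1²=483, difference 1.

22 1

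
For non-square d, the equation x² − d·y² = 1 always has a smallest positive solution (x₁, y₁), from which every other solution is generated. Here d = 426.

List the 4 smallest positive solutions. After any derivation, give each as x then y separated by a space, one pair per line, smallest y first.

88751 4300
15753480001 763258600
2796274207048751 135479928012900
496344264283813920001 24047958181382517200

√426 = [20; 1,1,1,3,2,6,2,3,1,1,1,40, …], period ℓ=12 (even) → k=11
k=0  a_k=20  p_k/q_k = 20/1
k=1  a_k=1  p_k/q_k = 21/1
k=2  a_k=1  p_k/q_k = 41/2
k=3  a_k=1  p_k/q_k = 62/3
k=4  a_k=3  p_k/q_k = 227/11
k=5  a_k=2  p_k/q_k = 516/25
…
k=8  a_k=3  p_k/q_k = 24809/1202
k=9  a_k=1  p_k/q_k = 31971/1549
k=10  a_k=1  p_k/q_k = 56780/2751
k=11  a_k=1  p_k/q_k = 88751/4300
→ (88751, 4300).  Check: 88751²=7876740001, 426·4300²=7876740000, difference 1.
n=2: (88751,4300)∘(88751,4300) = (88751·88751+426·4300·4300, 88751·4300+4300·88751) = (15753480001,763258600)
n=3: (15753480001,763258600)∘(88751,4300) = (88751·15753480001+426·4300·763258600, 88751·763258600+4300·15753480001) = (2796274207048751,135479928012900)
n=4: (2796274207048751,135479928012900)∘(88751,4300) = (88751·2796274207048751+426·4300·135479928012900, 88751·135479928012900+4300·2796274207048751) = (496344264283813920001,24047958181382517200)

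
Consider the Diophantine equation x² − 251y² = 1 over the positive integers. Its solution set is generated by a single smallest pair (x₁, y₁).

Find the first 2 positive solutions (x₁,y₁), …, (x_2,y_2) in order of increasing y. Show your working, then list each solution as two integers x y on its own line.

√251 → a₀=15, period (1,5,2,1,2,…,5,1,30); ℓ=14 even so k=13
step 0: (15, 1)  from 15·(1,0) + (0,1)
step 1: (16, 1)  from 1·(15,1) + (1,0)
step 2: (95, 6)  from 5·(16,1) + (15,1)
step 3: (206, 13)  from 2·(95,6) + (16,1)
step 4: (301, 19)  from 1·(206,13) + (95,6)
step 5: (808, 51)  from 2·(301,19) + (206,13)
…
step 7: (29563, 1866)  from 15·(1917,121) + (808,51)
step 8: (61043, 3853)  from 2·(29563,1866) + (1917,121)
step 9: (151649, 9572)  from 2·(61043,3853) + (29563,1866)
step 10: (212692, 13425)  from 1·(151649,9572) + (61043,3853)
step 11: (577033, 36422)  from 2·(212692,13425) + (151649,9572)
step 12: (3097857, 195535)  from 5·(577033,36422) + (212692,13425)
step 13: (3674890, 231957)  from 1·(3097857,195535) + (577033,36422)
(x₁, y₁) = (3674890, 231957);  3674890² − 251·231957² = 1 ✓
(3674890+231957√251)^2 = 27009633024199 + 1704832919460√251

3674890 231957
27009633024199 1704832919460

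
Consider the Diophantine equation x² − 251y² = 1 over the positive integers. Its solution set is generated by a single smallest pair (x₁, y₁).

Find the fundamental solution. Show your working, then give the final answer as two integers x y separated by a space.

[15; 1,5,2,1,2,…,5,1,30] for √251; ℓ=14 ⇒ convergent index 13
k=0  a_k=15  p_k/q_k = 15/1
…
k=2  a_k=5  p_k/q_k = 95/6
k=3  a_k=2  p_k/q_k = 206/13
k=4  a_k=1  p_k/q_k = 301/19
…
k=12  a_k=5  p_k/q_k = 3097857/195535
k=13  a_k=1  p_k/q_k = 3674890/231957
(x₁, y₁) = (3674890, 231957);  3674890² − 251·231957² = 1 ✓

3674890 231957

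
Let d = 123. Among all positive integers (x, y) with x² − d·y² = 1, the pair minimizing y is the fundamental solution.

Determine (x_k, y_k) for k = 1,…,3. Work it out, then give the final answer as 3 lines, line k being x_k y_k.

122 11
29767 2684
7263026 654885

[11; 11,22] for √123; ℓ=2 ⇒ convergent index 1
step 0: (11, 1)  from 11·(1,0) + (0,1)
step 1: (122, 11)  from 11·(11,1) + (1,0)
(x₁, y₁) = (122, 11);  122² − 123·11² = 1 ✓
(x_2, y_2) = (122·122 + 123·11·11, 122·11 + 11·122) = (29767, 2684)
(x_3, y_3) = (122·29767 + 123·11·2684, 122·2684 + 11·29767) = (7263026, 654885)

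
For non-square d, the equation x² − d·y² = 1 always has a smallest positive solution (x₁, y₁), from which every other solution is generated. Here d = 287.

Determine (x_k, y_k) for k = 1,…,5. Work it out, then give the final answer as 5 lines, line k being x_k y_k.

288 17
165887 9792
95550624 5640175
55036993537 3248731008
31701212726688 1871263420433

√287 → a₀=16, period (1,15,1,32); ℓ=4 even so k=3
i=0: a=16 ⇒ p=16, q=1
…
i=2: a=15 ⇒ p=271, q=16
i=3: a=1 ⇒ p=288, q=17
fundamental: x₁=288, y₁=17  (since 82944 − 287·289 = 1)
k=2:  x_2 = 288·288+287·17·17 = 165887,  y_2 = 288·17+17·288 = 9792
k=3:  x_3 = 288·165887+287·17·9792 = 95550624,  y_3 = 288·9792+17·165887 = 5640175
k=4:  x_4 = 288·95550624+287·17·5640175 = 55036993537,  y_4 = 288·5640175+17·95550624 = 3248731008
k=5:  x_5 = 288·55036993537+287·17·3248731008 = 31701212726688,  y_5 = 288·3248731008+17·55036993537 = 1871263420433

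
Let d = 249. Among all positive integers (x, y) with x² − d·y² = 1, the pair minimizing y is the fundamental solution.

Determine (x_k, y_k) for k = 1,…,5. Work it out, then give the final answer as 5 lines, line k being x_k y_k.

d=249: √d = [15; 1,3,1,1,5,…,3,1,30] (ℓ=16, even), read p_15/q_15
step 0: (15, 1)  from 15·(1,0) + (0,1)
…
step 2: (63, 4)  from 3·(16,1) + (15,1)
step 3: (79, 5)  from 1·(63,4) + (16,1)
…
step 8: (36751, 2329)  from 10·(3582,227) + (931,59)
…
step 11: (866765, 54929)  from 5·(150586,9543) + (113835,7214)
step 12: (1017351, 64472)  from 1·(866765,54929) + (150586,9543)
…
step 14: (6669699, 422675)  from 3·(1884116,119401) + (1017351,64472)
step 15: (8553815, 542076)  from 1·(6669699,422675) + (1884116,119401)
→ (8553815, 542076).  Check: 8553815²=73167751054225, 249·542076²=73167751054224, difference 1.
k=2:  x_2 = 8553815·8553815+249·542076·542076 = 146335502108449,  y_2 = 8553815·542076+542076·8553815 = 9273635639880
k=3:  x_3 = 8553815·146335502108449+249·542076·9273635639880 = 2503453625935556812055,  y_3 = 8553815·9273635639880+542076·146335502108449 = 158649927281879742324
k=4:  x_4 = 8553815·2503453625935556812055+249·542076·158649927281879742324 = 42828158354663763449114371201,  y_4 = 8553815·158649927281879742324+542076·2503453625935556812055 = 2714124255465295062538692240
k=5:  x_5 = 8553815·42828158354663763449114371201+249·542076·2714124255465295062538692240 = 732688286712993936041346554632551575,  y_5 = 8553815·2714124255465295062538692240+542076·42828158354663763449114371201 = 46432233536525587120811525646048876

8553815 542076
146335502108449 9273635639880
2503453625935556812055 158649927281879742324
42828158354663763449114371201 2714124255465295062538692240
732688286712993936041346554632551575 46432233536525587120811525646048876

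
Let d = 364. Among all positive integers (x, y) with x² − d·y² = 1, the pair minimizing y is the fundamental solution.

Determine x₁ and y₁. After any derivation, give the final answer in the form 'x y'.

√364 = [19; 12,1,2,3,1,8,1,3,2,1,12,38, …], period ℓ=12 (even) → k=11
i=0: a=19 ⇒ p=19, q=1
i=1: a=12 ⇒ p=229, q=12
…
i=3: a=2 ⇒ p=725, q=38
…
i=5: a=1 ⇒ p=3148, q=165
…
i=8: a=3 ⇒ p=119872, q=6283
i=9: a=2 ⇒ p=270499, q=14178
i=10: a=1 ⇒ p=390371, q=20461
i=11: a=12 ⇒ p=4954951, q=259710
fundamental: x₁=4954951, y₁=259710  (since 24551539412401 − 364·67449284100 = 1)

4954951 259710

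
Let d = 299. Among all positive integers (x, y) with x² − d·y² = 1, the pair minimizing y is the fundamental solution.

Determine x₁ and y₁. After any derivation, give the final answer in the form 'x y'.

415 24

√299 → a₀=17, period (3,2,3,34); ℓ=4 even so k=3
a_0=17:  p_0=17·1+0=17,  q_0=17·0+1=1
a_1=3:  p_1=3·17+1=52,  q_1=3·1+0=3
a_2=2:  p_2=2·52+17=121,  q_2=2·3+1=7
a_3=3:  p_3=3·121+52=415,  q_3=3·7+3=24
(x₁, y₁) = (415, 24);  415² − 299·24² = 1 ✓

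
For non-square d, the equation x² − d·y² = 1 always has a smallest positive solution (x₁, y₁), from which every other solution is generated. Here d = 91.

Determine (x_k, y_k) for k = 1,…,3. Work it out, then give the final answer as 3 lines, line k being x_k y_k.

√91 → a₀=9, period (1,1,5,1,5,1,1,18); ℓ=8 even so k=7
k=0  a_k=9  p_k/q_k = 9/1
k=1  a_k=1  p_k/q_k = 10/1
…
k=3  a_k=5  p_k/q_k = 105/11
…
k=5  a_k=5  p_k/q_k = 725/76
k=6  a_k=1  p_k/q_k = 849/89
k=7  a_k=1  p_k/q_k = 1574/165
fundamental: x₁=1574, y₁=165  (since 2477476 − 91·27225 = 1)
(1574+165√91)^2 = 4954951 + 519420√91
(1574+165√91)^3 = 15598184174 + 1635133995√91

1574 165
4954951 519420
15598184174 1635133995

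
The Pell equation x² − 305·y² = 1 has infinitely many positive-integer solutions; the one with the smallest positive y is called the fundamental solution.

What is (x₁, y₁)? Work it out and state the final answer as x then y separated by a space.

489 28

[17; 2,6,2,34] for √305; ℓ=4 ⇒ convergent index 3
k=0  a_k=17  p_k/q_k = 17/1
k=1  a_k=2  p_k/q_k = 35/2
k=2  a_k=6  p_k/q_k = 227/13
k=3  a_k=2  p_k/q_k = 489/28
→ (489, 28).  Check: 489²=239121, 305·28²=239120, difference 1.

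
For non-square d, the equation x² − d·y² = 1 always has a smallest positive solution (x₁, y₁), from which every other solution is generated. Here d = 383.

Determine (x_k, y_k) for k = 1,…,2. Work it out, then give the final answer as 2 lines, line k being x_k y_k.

√383 → a₀=19, period (1,1,3,19,3,1,1,38); ℓ=8 even so k=7
step 0: (19, 1)  from 19·(1,0) + (0,1)
step 1: (20, 1)  from 1·(19,1) + (1,0)
…
step 4: (2642, 135)  from 19·(137,7) + (39,2)
step 5: (8063, 412)  from 3·(2642,135) + (137,7)
step 6: (10705, 547)  from 1·(8063,412) + (2642,135)
step 7: (18768, 959)  from 1·(10705,547) + (8063,412)
fundamental: x₁=18768, y₁=959  (since 352237824 − 383·919681 = 1)
n=2: (18768,959)∘(18768,959) = (18768·18768+383·959·959, 18768·959+959·18768) = (704475647,35997024)

18768 959
704475647 35997024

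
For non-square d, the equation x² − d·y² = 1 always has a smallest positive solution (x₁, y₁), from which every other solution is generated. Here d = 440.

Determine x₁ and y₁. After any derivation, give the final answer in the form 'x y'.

21 1

[20; 1,40] for √440; ℓ=2 ⇒ convergent index 1
i=0: a=20 ⇒ p=20, q=1
i=1: a=1 ⇒ p=21, q=1
(x₁, y₁) = (21, 1);  21² − 440·1² = 1 ✓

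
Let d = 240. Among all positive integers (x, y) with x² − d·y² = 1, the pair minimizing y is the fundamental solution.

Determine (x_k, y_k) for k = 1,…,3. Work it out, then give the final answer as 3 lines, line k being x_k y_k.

31 2
1921 124
119071 7686

d=240: √d = [15; 2,30] (ℓ=2, even), read p_1/q_1
a_0=15:  p_0=15·1+0=15,  q_0=15·0+1=1
a_1=2:  p_1=2·15+1=31,  q_1=2·1+0=2
(x₁, y₁) = (31, 2);  31² − 240·2² = 1 ✓
n=2: (31,2)∘(31,2) = (31·31+240·2·2, 31·2+2·31) = (1921,124)
n=3: (1921,124)∘(31,2) = (31·1921+240·2·124, 31·124+2·1921) = (119071,7686)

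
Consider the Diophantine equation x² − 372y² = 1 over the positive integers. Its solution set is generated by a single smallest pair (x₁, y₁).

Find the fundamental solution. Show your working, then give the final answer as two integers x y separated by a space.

[19; 3,2,12,2,3,38] for √372; ℓ=6 ⇒ convergent index 5
i=0: a=19 ⇒ p=19, q=1
…
i=2: a=2 ⇒ p=135, q=7
i=3: a=12 ⇒ p=1678, q=87
i=4: a=2 ⇒ p=3491, q=181
i=5: a=3 ⇒ p=12151, q=630
(x₁, y₁) = (12151, 630);  12151² − 372·630² = 1 ✓

12151 630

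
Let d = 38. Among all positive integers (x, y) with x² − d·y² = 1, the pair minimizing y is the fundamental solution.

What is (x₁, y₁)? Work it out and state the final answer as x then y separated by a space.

√38 → a₀=6, period (6,12); ℓ=2 even so k=1
k=0  a_k=6  p_k/q_k = 6/1
k=1  a_k=6  p_k/q_k = 37/6
fundamental: x₁=37, y₁=6  (since 1369 − 38·36 = 1)

37 6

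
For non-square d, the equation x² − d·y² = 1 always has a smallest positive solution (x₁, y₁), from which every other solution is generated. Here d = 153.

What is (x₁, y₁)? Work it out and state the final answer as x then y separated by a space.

[12; 2,1,2,2,2,1,2,24] for √153; ℓ=8 ⇒ convergent index 7
a_0=12:  p_0=12·1+0=12,  q_0=12·0+1=1
a_1=2:  p_1=2·12+1=25,  q_1=2·1+0=2
…
a_6=1:  p_6=1·569+235=804,  q_6=1·46+19=65
a_7=2:  p_7=2·804+569=2177,  q_7=2·65+46=176
(x₁, y₁) = (2177, 176);  2177² − 153·176² = 1 ✓

2177 176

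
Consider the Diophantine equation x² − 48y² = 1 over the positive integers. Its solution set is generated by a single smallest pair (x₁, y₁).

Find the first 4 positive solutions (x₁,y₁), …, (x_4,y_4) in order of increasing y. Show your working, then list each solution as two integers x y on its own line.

√48 → a₀=6, period (1,12); ℓ=2 even so k=1
k=0  a_k=6  p_k/q_k = 6/1
k=1  a_k=1  p_k/q_k = 7/1
(x₁, y₁) = (7, 1);  7² − 48·1² = 1 ✓
n=2: (7,1)∘(7,1) = (7·7+48·1·1, 7·1+1·7) = (97,14)
n=3: (97,14)∘(7,1) = (7·97+48·1·14, 7·14+1·97) = (1351,195)
n=4: (1351,195)∘(7,1) = (7·1351+48·1·195, 7·195+1·1351) = (18817,2716)

7 1
97 14
1351 195
18817 2716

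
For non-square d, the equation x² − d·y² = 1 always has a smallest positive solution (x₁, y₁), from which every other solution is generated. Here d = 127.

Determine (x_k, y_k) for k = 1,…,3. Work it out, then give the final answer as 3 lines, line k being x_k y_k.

[11; 3,1,2,2,7,11,7,2,2,1,3,22] for √127; ℓ=12 ⇒ convergent index 11
step 0: (11, 1)  from 11·(1,0) + (0,1)
step 1: (34, 3)  from 3·(11,1) + (1,0)
step 2: (45, 4)  from 1·(34,3) + (11,1)
…
step 4: (293, 26)  from 2·(124,11) + (45,4)
…
step 7: (171701, 15236)  from 7·(24218,2149) + (2175,193)
…
step 9: (906941, 80478)  from 2·(367620,32621) + (171701,15236)
step 10: (1274561, 113099)  from 1·(906941,80478) + (367620,32621)
step 11: (4730624, 419775)  from 3·(1274561,113099) + (906941,80478)
(x₁, y₁) = (4730624, 419775);  4730624² − 127·419775² = 1 ✓
(x_2, y_2) = (4730624·4730624 + 127·419775·419775, 4730624·419775 + 419775·4730624) = (44757606858751, 3971595379200)
(x_3, y_3) = (4730624·44757606858751 + 127·419775·3971595379200, 4730624·3971595379200 + 419775·44757606858751) = (423462818377139450624, 37576248838264821825)

4730624 419775
44757606858751 3971595379200
423462818377139450624 37576248838264821825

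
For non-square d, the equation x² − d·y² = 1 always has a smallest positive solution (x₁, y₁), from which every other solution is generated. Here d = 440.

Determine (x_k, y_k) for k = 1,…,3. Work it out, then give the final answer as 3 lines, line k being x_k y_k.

√440 → a₀=20, period (1,40); ℓ=2 even so k=1
a_0=20:  p_0=20·1+0=20,  q_0=20·0+1=1
a_1=1:  p_1=1·20+1=21,  q_1=1·1+0=1
fundamental: x₁=21, y₁=1  (since 441 − 440·1 = 1)
(21+1√440)^2 = 881 + 42√440
(21+1√440)^3 = 36981 + 1763√440

21 1
881 42
36981 1763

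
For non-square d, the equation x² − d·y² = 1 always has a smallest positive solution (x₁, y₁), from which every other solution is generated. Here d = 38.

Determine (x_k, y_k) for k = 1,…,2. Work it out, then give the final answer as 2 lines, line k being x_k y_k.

37 6
2737 444

√38 = [6; 6,12, …], period ℓ=2 (even) → k=1
step 0: (6, 1)  from 6·(1,0) + (0,1)
step 1: (37, 6)  from 6·(6,1) + (1,0)
fundamental: x₁=37, y₁=6  (since 1369 − 38·36 = 1)
(x_2, y_2) = (37·37 + 38·6·6, 37·6 + 6·37) = (2737, 444)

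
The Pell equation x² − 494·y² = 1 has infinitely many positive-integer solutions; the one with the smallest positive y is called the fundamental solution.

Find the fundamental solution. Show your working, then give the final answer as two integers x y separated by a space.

73035 3286

d=494: √d = [22; 4,2,2,1,2,1,2,2,4,44] (ℓ=10, even), read p_9/q_9
a_0=22:  p_0=22·1+0=22,  q_0=22·0+1=1
…
a_2=2:  p_2=2·89+22=200,  q_2=2·4+1=9
…
a_8=2:  p_8=2·6979+2556=16514,  q_8=2·314+115=743
a_9=4:  p_9=4·16514+6979=73035,  q_9=4·743+314=3286
(x₁, y₁) = (73035, 3286);  73035² − 494·3286² = 1 ✓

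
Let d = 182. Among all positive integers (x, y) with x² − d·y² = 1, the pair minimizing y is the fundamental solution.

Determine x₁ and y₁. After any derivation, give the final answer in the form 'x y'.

27 2

d=182: √d = [13; 2,26] (ℓ=2, even), read p_1/q_1
a_0=13:  p_0=13·1+0=13,  q_0=13·0+1=1
a_1=2:  p_1=2·13+1=27,  q_1=2·1+0=2
fundamental: x₁=27, y₁=2  (since 729 − 182·4 = 1)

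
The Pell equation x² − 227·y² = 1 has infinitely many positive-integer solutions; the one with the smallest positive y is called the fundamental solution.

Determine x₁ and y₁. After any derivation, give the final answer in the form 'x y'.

d=227: √d = [15; 15,30] (ℓ=2, even), read p_1/q_1
k=0  a_k=15  p_k/q_k = 15/1
k=1  a_k=15  p_k/q_k = 226/15
(x₁, y₁) = (226, 15);  226² − 227·15² = 1 ✓

226 15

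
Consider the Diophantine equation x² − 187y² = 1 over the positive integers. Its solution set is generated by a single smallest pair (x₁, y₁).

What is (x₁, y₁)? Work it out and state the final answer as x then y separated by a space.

1682 123

√187 = [13; 1,2,13,2,1,26, …], period ℓ=6 (even) → k=5
a_0=13:  p_0=13·1+0=13,  q_0=13·0+1=1
a_1=1:  p_1=1·13+1=14,  q_1=1·1+0=1
a_2=2:  p_2=2·14+13=41,  q_2=2·1+1=3
a_3=13:  p_3=13·41+14=547,  q_3=13·3+1=40
a_4=2:  p_4=2·547+41=1135,  q_4=2·40+3=83
a_5=1:  p_5=1·1135+547=1682,  q_5=1·83+40=123
→ (1682, 123).  Check: 1682²=2829124, 187·123²=2829123, difference 1.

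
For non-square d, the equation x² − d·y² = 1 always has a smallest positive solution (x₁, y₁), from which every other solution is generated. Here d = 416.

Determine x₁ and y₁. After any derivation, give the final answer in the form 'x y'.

√416 = [20; 2,1,1,9,1,1,2,40, …], period ℓ=8 (even) → k=7
k=0  a_k=20  p_k/q_k = 20/1
k=1  a_k=2  p_k/q_k = 41/2
k=2  a_k=1  p_k/q_k = 61/3
k=3  a_k=1  p_k/q_k = 102/5
k=4  a_k=9  p_k/q_k = 979/48
…
k=6  a_k=1  p_k/q_k = 2060/101
k=7  a_k=2  p_k/q_k = 5201/255
→ (5201, 255).  Check: 5201²=27050401, 416·255²=27050400, difference 1.

5201 255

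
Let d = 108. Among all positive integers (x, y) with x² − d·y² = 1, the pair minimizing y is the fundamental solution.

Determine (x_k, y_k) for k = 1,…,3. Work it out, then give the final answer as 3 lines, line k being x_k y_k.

√108 → a₀=10, period (2,1,1,4,1,1,2,20); ℓ=8 even so k=7
i=0: a=10 ⇒ p=10, q=1
…
i=5: a=1 ⇒ p=291, q=28
i=6: a=1 ⇒ p=530, q=51
i=7: a=2 ⇒ p=1351, q=130
(x₁, y₁) = (1351, 130);  1351² − 108·130² = 1 ✓
(1351+130√108)^2 = 3650401 + 351260√108
(1351+130√108)^3 = 9863382151 + 949104390√108

1351 130
3650401 351260
9863382151 949104390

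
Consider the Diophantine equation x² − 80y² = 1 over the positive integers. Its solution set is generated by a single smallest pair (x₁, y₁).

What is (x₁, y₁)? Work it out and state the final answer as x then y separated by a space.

9 1

√80 = [8; 1,16, …], period ℓ=2 (even) → k=1
a_0=8:  p_0=8·1+0=8,  q_0=8·0+1=1
a_1=1:  p_1=1·8+1=9,  q_1=1·1+0=1
(x₁, y₁) = (9, 1);  9² − 80·1² = 1 ✓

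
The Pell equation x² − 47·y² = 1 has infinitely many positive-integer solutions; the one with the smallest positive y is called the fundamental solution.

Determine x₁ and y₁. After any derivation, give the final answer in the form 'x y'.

√47 = [6; 1,5,1,12, …], period ℓ=4 (even) → k=3
i=0: a=6 ⇒ p=6, q=1
i=1: a=1 ⇒ p=7, q=1
i=2: a=5 ⇒ p=41, q=6
i=3: a=1 ⇒ p=48, q=7
fundamental: x₁=48, y₁=7  (since 2304 − 47·49 = 1)

48 7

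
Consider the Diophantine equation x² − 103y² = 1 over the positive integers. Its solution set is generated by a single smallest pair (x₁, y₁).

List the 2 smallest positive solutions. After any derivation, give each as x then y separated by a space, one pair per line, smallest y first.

227528 22419
103537981567 10201900464

[10; 6,1,2,1,1,9,1,1,2,1,6,20] for √103; ℓ=12 ⇒ convergent index 11
k=0  a_k=10  p_k/q_k = 10/1
…
k=2  a_k=1  p_k/q_k = 71/7
k=3  a_k=2  p_k/q_k = 203/20
k=4  a_k=1  p_k/q_k = 274/27
k=5  a_k=1  p_k/q_k = 477/47
…
k=7  a_k=1  p_k/q_k = 5044/497
k=8  a_k=1  p_k/q_k = 9611/947
k=9  a_k=2  p_k/q_k = 24266/2391
k=10  a_k=1  p_k/q_k = 33877/3338
k=11  a_k=6  p_k/q_k = 227528/22419
fundamental: x₁=227528, y₁=22419  (since 51768990784 − 103·502611561 = 1)
(x_2, y_2) = (227528·227528 + 103·22419·22419, 227528·22419 + 22419·227528) = (103537981567, 10201900464)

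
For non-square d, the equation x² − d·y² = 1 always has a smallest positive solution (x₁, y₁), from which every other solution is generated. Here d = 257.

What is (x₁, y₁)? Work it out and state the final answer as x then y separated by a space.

d=257: √d = [16; 32] (ℓ=1, odd), read p_1/q_1
k=0  a_k=16  p_k/q_k = 16/1
k=1  a_k=32  p_k/q_k = 513/32
(x₁, y₁) = (513, 32);  513² − 257·32² = 1 ✓

513 32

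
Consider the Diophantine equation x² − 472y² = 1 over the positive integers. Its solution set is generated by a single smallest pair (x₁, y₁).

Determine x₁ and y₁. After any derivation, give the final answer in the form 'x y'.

√472 → a₀=21, period (1,2,1,1,1,…,2,1,42); ℓ=14 even so k=13
i=0: a=21 ⇒ p=21, q=1
i=1: a=1 ⇒ p=22, q=1
…
i=5: a=1 ⇒ p=239, q=11
…
i=7: a=5 ⇒ p=5779, q=266
i=8: a=4 ⇒ p=24224, q=1115
…
i=12: a=2 ⇒ p=222687, q=10250
i=13: a=1 ⇒ p=306917, q=14127
(x₁, y₁) = (306917, 14127);  306917² − 472·14127² = 1 ✓

306917 14127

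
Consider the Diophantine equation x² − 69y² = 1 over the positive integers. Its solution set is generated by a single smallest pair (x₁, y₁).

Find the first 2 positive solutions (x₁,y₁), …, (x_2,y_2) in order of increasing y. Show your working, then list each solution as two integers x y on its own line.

7775 936
120901249 14554800

√69 → a₀=8, period (3,3,1,4,1,3,3,16); ℓ=8 even so k=7
step 0: (8, 1)  from 8·(1,0) + (0,1)
step 1: (25, 3)  from 3·(8,1) + (1,0)
step 2: (83, 10)  from 3·(25,3) + (8,1)
step 3: (108, 13)  from 1·(83,10) + (25,3)
…
step 6: (2384, 287)  from 3·(623,75) + (515,62)
step 7: (7775, 936)  from 3·(2384,287) + (623,75)
fundamental: x₁=7775, y₁=936  (since 60450625 − 69·876096 = 1)
(7775+936√69)^2 = 120901249 + 14554800√69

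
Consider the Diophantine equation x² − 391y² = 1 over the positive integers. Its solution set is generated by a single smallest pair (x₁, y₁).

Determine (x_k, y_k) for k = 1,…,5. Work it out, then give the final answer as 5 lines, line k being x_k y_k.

√391 = [19; 1,3,2,2,1,…,3,1,38, …], period ℓ=16 (even) → k=15
step 0: (19, 1)  from 19·(1,0) + (0,1)
…
step 2: (79, 4)  from 3·(20,1) + (19,1)
step 3: (178, 9)  from 2·(79,4) + (20,1)
step 4: (435, 22)  from 2·(178,9) + (79,4)
…
step 6: (1048, 53)  from 1·(613,31) + (435,22)
step 7: (2709, 137)  from 2·(1048,53) + (613,31)
…
step 9: (107747, 5449)  from 2·(52519,2656) + (2709,137)
…
step 11: (268013, 13554)  from 1·(160266,8105) + (107747,5449)
step 12: (696292, 35213)  from 2·(268013,13554) + (160266,8105)
step 13: (1660597, 83980)  from 2·(696292,35213) + (268013,13554)
step 14: (5678083, 287153)  from 3·(1660597,83980) + (696292,35213)
step 15: (7338680, 371133)  from 1·(5678083,287153) + (1660597,83980)
→ (7338680, 371133).  Check: 7338680²=53856224142400, 391·371133²=53856224142399, difference 1.
n=2: (7338680,371133)∘(7338680,371133) = (7338680·7338680+391·371133·371133, 7338680·371133+371133·7338680) = (107712448284799,5447252648880)
n=3: (107712448284799,5447252648880)∘(7338680,371133) = (7338680·107712448284799+391·371133·5447252648880, 7338680·5447252648880+371133·107712448284799) = (1580934379957370111960,79951288138564985667)
n=4: (1580934379957370111960,79951288138564985667)∘(7338680,371133) = (7338680·1580934379957370111960+391·371133·79951288138564985667, 7338680·79951288138564985667+371133·1580934379957370111960) = (23203943031010998074028940801,1173473838473442730776750240)
n=5: (23203943031010998074028940801,1173473838473442730776750240)∘(7338680,371133) = (7338680·23203943031010998074028940801+391·371133·1173473838473442730776750240, 7338680·1173473838473442730776750240+371133·23203943031010998074028940801) = (340572625285638001757449457184853400,17223497977856489447705304337580733)

7338680 371133
107712448284799 5447252648880
1580934379957370111960 79951288138564985667
23203943031010998074028940801 1173473838473442730776750240
340572625285638001757449457184853400 17223497977856489447705304337580733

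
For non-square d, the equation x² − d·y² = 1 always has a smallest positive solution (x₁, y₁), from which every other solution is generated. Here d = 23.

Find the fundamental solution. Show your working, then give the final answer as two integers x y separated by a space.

24 5

d=23: √d = [4; 1,3,1,8] (ℓ=4, even), read p_3/q_3
i=0: a=4 ⇒ p=4, q=1
…
i=2: a=3 ⇒ p=19, q=4
i=3: a=1 ⇒ p=24, q=5
(x₁, y₁) = (24, 5);  24² − 23·5² = 1 ✓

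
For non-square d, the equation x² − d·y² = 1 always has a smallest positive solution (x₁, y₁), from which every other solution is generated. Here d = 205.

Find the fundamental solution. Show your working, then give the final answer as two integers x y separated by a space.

39689 2772

[14; 3,6,1,4,1,6,3,28] for √205; ℓ=8 ⇒ convergent index 7
step 0: (14, 1)  from 14·(1,0) + (0,1)
step 1: (43, 3)  from 3·(14,1) + (1,0)
step 2: (272, 19)  from 6·(43,3) + (14,1)
step 3: (315, 22)  from 1·(272,19) + (43,3)
…
step 5: (1847, 129)  from 1·(1532,107) + (315,22)
step 6: (12614, 881)  from 6·(1847,129) + (1532,107)
step 7: (39689, 2772)  from 3·(12614,881) + (1847,129)
fundamental: x₁=39689, y₁=2772  (since 1575216721 − 205·7683984 = 1)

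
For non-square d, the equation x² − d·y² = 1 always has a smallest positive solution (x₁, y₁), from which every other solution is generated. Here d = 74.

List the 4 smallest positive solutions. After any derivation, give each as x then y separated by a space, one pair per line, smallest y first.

3699 430
27365201 3181140
202447753299 23534073290
1497708451540801 174105071018280

√74 → a₀=8, period (1,1,1,1,16); ℓ=5 odd so k=9
a_0=8:  p_0=8·1+0=8,  q_0=8·0+1=1
a_1=1:  p_1=1·8+1=9,  q_1=1·1+0=1
a_2=1:  p_2=1·9+8=17,  q_2=1·1+1=2
a_3=1:  p_3=1·17+9=26,  q_3=1·2+1=3
…
a_6=1:  p_6=1·714+43=757,  q_6=1·83+5=88
a_7=1:  p_7=1·757+714=1471,  q_7=1·88+83=171
a_8=1:  p_8=1·1471+757=2228,  q_8=1·171+88=259
a_9=1:  p_9=1·2228+1471=3699,  q_9=1·259+171=430
fundamental: x₁=3699, y₁=430  (since 13682601 − 74·184900 = 1)
n=2: (3699,430)∘(3699,430) = (3699·3699+74·430·430, 3699·430+430·3699) = (27365201,3181140)
n=3: (27365201,3181140)∘(3699,430) = (3699·27365201+74·430·3181140, 3699·3181140+430·27365201) = (202447753299,23534073290)
n=4: (202447753299,23534073290)∘(3699,430) = (3699·202447753299+74·430·23534073290, 3699·23534073290+430·202447753299) = (1497708451540801,174105071018280)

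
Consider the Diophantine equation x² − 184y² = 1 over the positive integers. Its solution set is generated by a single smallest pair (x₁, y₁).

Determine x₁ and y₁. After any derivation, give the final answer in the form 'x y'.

24335 1794

[13; 1,1,3,2,1,2,1,2,3,1,1,26] for √184; ℓ=12 ⇒ convergent index 11
a_0=13:  p_0=13·1+0=13,  q_0=13·0+1=1
a_1=1:  p_1=1·13+1=14,  q_1=1·1+0=1
a_2=1:  p_2=1·14+13=27,  q_2=1·1+1=2
…
a_4=2:  p_4=2·95+27=217,  q_4=2·7+2=16
a_5=1:  p_5=1·217+95=312,  q_5=1·16+7=23
a_6=2:  p_6=2·312+217=841,  q_6=2·23+16=62
a_7=1:  p_7=1·841+312=1153,  q_7=1·62+23=85
a_8=2:  p_8=2·1153+841=3147,  q_8=2·85+62=232
…
a_10=1:  p_10=1·10594+3147=13741,  q_10=1·781+232=1013
a_11=1:  p_11=1·13741+10594=24335,  q_11=1·1013+781=1794
(x₁, y₁) = (24335, 1794);  24335² − 184·1794² = 1 ✓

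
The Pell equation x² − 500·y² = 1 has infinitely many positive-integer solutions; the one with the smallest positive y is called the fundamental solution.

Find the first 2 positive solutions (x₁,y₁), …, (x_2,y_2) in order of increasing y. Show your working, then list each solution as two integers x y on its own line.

930249 41602
1730726404001 77400437796

√500 → a₀=22, period (2,1,3,2,1,…,1,2,44); ℓ=14 even so k=13
step 0: (22, 1)  from 22·(1,0) + (0,1)
…
step 2: (67, 3)  from 1·(45,2) + (22,1)
step 3: (246, 11)  from 3·(67,3) + (45,2)
step 4: (559, 25)  from 2·(246,11) + (67,3)
step 5: (805, 36)  from 1·(559,25) + (246,11)
…
step 7: (14445, 646)  from 10·(1364,61) + (805,36)
step 8: (15809, 707)  from 1·(14445,646) + (1364,61)
step 9: (30254, 1353)  from 1·(15809,707) + (14445,646)
step 10: (76317, 3413)  from 2·(30254,1353) + (15809,707)
step 11: (259205, 11592)  from 3·(76317,3413) + (30254,1353)
step 12: (335522, 15005)  from 1·(259205,11592) + (76317,3413)
step 13: (930249, 41602)  from 2·(335522,15005) + (259205,11592)
fundamental: x₁=930249, y₁=41602  (since 865363202001 − 500·1730726404 = 1)
(x_2, y_2) = (930249·930249 + 500·41602·41602, 930249·41602 + 41602·930249) = (1730726404001, 77400437796)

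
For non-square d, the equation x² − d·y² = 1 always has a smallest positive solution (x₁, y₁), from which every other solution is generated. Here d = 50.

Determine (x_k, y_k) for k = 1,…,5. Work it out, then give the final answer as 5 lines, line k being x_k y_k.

d=50: √d = [7; 14] (ℓ=1, odd), read p_1/q_1
a_0=7:  p_0=7·1+0=7,  q_0=7·0+1=1
a_1=14:  p_1=14·7+1=99,  q_1=14·1+0=14
→ (99, 14).  Check: 99²=9801, 50·14²=9800, difference 1.
n=2: (99,14)∘(99,14) = (99·99+50·14·14, 99·14+14·99) = (19601,2772)
n=3: (19601,2772)∘(99,14) = (99·19601+50·14·2772, 99·2772+14·19601) = (3880899,548842)
n=4: (3880899,548842)∘(99,14) = (99·3880899+50·14·548842, 99·548842+14·3880899) = (768398401,108667944)
n=5: (768398401,108667944)∘(99,14) = (99·768398401+50·14·108667944, 99·108667944+14·768398401) = (152139002499,21515704070)

99 14
19601 2772
3880899 548842
768398401 108667944
152139002499 21515704070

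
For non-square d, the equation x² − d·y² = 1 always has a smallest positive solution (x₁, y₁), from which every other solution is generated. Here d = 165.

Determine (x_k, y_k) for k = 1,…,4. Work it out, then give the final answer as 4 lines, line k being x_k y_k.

d=165: √d = [12; 1,5,2,5,1,24] (ℓ=6, even), read p_5/q_5
k=0  a_k=12  p_k/q_k = 12/1
k=1  a_k=1  p_k/q_k = 13/1
k=2  a_k=5  p_k/q_k = 77/6
k=3  a_k=2  p_k/q_k = 167/13
k=4  a_k=5  p_k/q_k = 912/71
k=5  a_k=1  p_k/q_k = 1079/84
fundamental: x₁=1079, y₁=84  (since 1164241 − 165·7056 = 1)
n=2: (1079,84)∘(1079,84) = (1079·1079+165·84·84, 1079·84+84·1079) = (2328481,181272)
n=3: (2328481,181272)∘(1079,84) = (1079·2328481+165·84·181272, 1079·181272+84·2328481) = (5024860919,391184892)
n=4: (5024860919,391184892)∘(1079,84) = (1079·5024860919+165·84·391184892, 1079·391184892+84·5024860919) = (10843647534721,844176815664)

1079 84
2328481 181272
5024860919 391184892
10843647534721 844176815664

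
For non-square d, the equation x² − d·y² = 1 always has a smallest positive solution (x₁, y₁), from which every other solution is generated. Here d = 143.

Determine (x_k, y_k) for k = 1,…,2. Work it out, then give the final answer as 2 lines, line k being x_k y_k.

√143 → a₀=11, period (1,22); ℓ=2 even so k=1
a_0=11:  p_0=11·1+0=11,  q_0=11·0+1=1
a_1=1:  p_1=1·11+1=12,  q_1=1·1+0=1
fundamental: x₁=12, y₁=1  (since 144 − 143·1 = 1)
k=2:  x_2 = 12·12+143·1·1 = 287,  y_2 = 12·1+1·12 = 24

12 1
287 24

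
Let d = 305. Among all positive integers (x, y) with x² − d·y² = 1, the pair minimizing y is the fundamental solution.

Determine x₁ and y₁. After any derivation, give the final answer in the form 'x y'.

489 28

d=305: √d = [17; 2,6,2,34] (ℓ=4, even), read p_3/q_3
k=0  a_k=17  p_k/q_k = 17/1
…
k=2  a_k=6  p_k/q_k = 227/13
k=3  a_k=2  p_k/q_k = 489/28
→ (489, 28).  Check: 489²=239121, 305·28²=239120, difference 1.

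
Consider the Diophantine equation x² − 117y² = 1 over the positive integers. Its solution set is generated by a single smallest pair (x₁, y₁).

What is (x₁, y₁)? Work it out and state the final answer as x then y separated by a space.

√117 = [10; 1,4,2,4,1,20, …], period ℓ=6 (even) → k=5
i=0: a=10 ⇒ p=10, q=1
i=1: a=1 ⇒ p=11, q=1
i=2: a=4 ⇒ p=54, q=5
…
i=4: a=4 ⇒ p=530, q=49
i=5: a=1 ⇒ p=649, q=60
→ (649, 60).  Check: 649²=421201, 117·60²=421200, difference 1.

649 60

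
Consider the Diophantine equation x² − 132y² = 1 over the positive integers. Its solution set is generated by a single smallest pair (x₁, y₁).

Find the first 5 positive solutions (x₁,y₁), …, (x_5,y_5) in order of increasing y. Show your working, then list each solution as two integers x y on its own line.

d=132: √d = [11; 2,22] (ℓ=2, even), read p_1/q_1
a_0=11:  p_0=11·1+0=11,  q_0=11·0+1=1
a_1=2:  p_1=2·11+1=23,  q_1=2·1+0=2
fundamental: x₁=23, y₁=2  (since 529 − 132·4 = 1)
n=2: (23,2)∘(23,2) = (23·23+132·2·2, 23·2+2·23) = (1057,92)
n=3: (1057,92)∘(23,2) = (23·1057+132·2·92, 23·92+2·1057) = (48599,4230)
n=4: (48599,4230)∘(23,2) = (23·48599+132·2·4230, 23·4230+2·48599) = (2234497,194488)
n=5: (2234497,194488)∘(23,2) = (23·2234497+132·2·194488, 23·194488+2·2234497) = (102738263,8942218)

23 2
1057 92
48599 4230
2234497 194488
102738263 8942218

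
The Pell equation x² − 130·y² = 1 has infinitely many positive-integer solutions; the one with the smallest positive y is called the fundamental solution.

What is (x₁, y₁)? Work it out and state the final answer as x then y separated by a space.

[11; 2,2,22] for √130; ℓ=3 ⇒ convergent index 5
a_0=11:  p_0=11·1+0=11,  q_0=11·0+1=1
…
a_2=2:  p_2=2·23+11=57,  q_2=2·2+1=5
…
a_4=2:  p_4=2·1277+57=2611,  q_4=2·112+5=229
a_5=2:  p_5=2·2611+1277=6499,  q_5=2·229+112=570
(x₁, y₁) = (6499, 570);  6499² − 130·570² = 1 ✓

6499 570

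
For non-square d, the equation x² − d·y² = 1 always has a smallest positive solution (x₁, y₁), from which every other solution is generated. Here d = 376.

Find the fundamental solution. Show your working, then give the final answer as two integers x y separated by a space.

√376 = [19; 2,1,1,3,1,…,1,2,38, …], period ℓ=16 (even) → k=15
a_0=19:  p_0=19·1+0=19,  q_0=19·0+1=1
…
a_2=1:  p_2=1·39+19=58,  q_2=1·2+1=3
a_3=1:  p_3=1·58+39=97,  q_3=1·3+2=5
a_4=3:  p_4=3·97+58=349,  q_4=3·5+3=18
…
a_8=4:  p_8=4·2928+1241=12953,  q_8=4·151+64=668
a_9=2:  p_9=2·12953+2928=28834,  q_9=2·668+151=1487
…
a_14=1:  p_14=1·468441+368986=837427,  q_14=1·24158+19029=43187
a_15=2:  p_15=2·837427+468441=2143295,  q_15=2·43187+24158=110532
fundamental: x₁=2143295, y₁=110532  (since 4593713457025 − 376·12217323024 = 1)

2143295 110532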